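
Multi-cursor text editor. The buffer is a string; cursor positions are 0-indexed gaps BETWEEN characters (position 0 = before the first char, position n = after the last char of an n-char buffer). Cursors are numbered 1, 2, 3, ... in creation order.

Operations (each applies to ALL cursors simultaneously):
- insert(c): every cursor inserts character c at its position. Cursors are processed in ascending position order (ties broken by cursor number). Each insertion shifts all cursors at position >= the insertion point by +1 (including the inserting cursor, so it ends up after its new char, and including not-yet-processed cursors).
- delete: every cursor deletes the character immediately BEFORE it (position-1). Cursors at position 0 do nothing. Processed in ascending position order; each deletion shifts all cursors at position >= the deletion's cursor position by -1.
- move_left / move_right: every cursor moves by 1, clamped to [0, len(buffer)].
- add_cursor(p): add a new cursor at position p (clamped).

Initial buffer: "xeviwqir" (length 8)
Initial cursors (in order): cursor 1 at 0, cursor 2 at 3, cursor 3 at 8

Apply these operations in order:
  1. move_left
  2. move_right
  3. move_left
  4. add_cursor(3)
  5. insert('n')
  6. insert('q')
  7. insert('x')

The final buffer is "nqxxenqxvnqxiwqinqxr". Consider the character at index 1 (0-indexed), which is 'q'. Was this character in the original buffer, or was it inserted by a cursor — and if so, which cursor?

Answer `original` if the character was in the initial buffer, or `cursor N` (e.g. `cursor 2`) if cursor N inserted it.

Answer: cursor 1

Derivation:
After op 1 (move_left): buffer="xeviwqir" (len 8), cursors c1@0 c2@2 c3@7, authorship ........
After op 2 (move_right): buffer="xeviwqir" (len 8), cursors c1@1 c2@3 c3@8, authorship ........
After op 3 (move_left): buffer="xeviwqir" (len 8), cursors c1@0 c2@2 c3@7, authorship ........
After op 4 (add_cursor(3)): buffer="xeviwqir" (len 8), cursors c1@0 c2@2 c4@3 c3@7, authorship ........
After op 5 (insert('n')): buffer="nxenvniwqinr" (len 12), cursors c1@1 c2@4 c4@6 c3@11, authorship 1..2.4....3.
After op 6 (insert('q')): buffer="nqxenqvnqiwqinqr" (len 16), cursors c1@2 c2@6 c4@9 c3@15, authorship 11..22.44....33.
After op 7 (insert('x')): buffer="nqxxenqxvnqxiwqinqxr" (len 20), cursors c1@3 c2@8 c4@12 c3@19, authorship 111..222.444....333.
Authorship (.=original, N=cursor N): 1 1 1 . . 2 2 2 . 4 4 4 . . . . 3 3 3 .
Index 1: author = 1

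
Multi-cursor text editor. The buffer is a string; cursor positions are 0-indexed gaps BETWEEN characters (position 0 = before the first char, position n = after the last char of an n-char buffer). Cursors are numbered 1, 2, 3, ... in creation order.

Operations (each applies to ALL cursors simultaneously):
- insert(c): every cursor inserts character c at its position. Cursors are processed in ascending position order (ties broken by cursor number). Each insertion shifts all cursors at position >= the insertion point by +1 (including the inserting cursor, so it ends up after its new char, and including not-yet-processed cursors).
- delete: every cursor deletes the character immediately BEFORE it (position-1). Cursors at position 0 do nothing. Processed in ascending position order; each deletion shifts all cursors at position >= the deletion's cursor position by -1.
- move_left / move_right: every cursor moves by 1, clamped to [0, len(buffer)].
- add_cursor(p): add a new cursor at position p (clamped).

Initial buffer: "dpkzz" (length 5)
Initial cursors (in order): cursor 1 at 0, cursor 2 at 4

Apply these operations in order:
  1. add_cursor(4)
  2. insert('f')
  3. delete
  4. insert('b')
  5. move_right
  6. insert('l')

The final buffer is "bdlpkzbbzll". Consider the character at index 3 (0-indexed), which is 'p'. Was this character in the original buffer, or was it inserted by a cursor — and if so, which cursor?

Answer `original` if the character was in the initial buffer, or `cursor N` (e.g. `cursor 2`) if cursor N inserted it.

After op 1 (add_cursor(4)): buffer="dpkzz" (len 5), cursors c1@0 c2@4 c3@4, authorship .....
After op 2 (insert('f')): buffer="fdpkzffz" (len 8), cursors c1@1 c2@7 c3@7, authorship 1....23.
After op 3 (delete): buffer="dpkzz" (len 5), cursors c1@0 c2@4 c3@4, authorship .....
After op 4 (insert('b')): buffer="bdpkzbbz" (len 8), cursors c1@1 c2@7 c3@7, authorship 1....23.
After op 5 (move_right): buffer="bdpkzbbz" (len 8), cursors c1@2 c2@8 c3@8, authorship 1....23.
After op 6 (insert('l')): buffer="bdlpkzbbzll" (len 11), cursors c1@3 c2@11 c3@11, authorship 1.1...23.23
Authorship (.=original, N=cursor N): 1 . 1 . . . 2 3 . 2 3
Index 3: author = original

Answer: original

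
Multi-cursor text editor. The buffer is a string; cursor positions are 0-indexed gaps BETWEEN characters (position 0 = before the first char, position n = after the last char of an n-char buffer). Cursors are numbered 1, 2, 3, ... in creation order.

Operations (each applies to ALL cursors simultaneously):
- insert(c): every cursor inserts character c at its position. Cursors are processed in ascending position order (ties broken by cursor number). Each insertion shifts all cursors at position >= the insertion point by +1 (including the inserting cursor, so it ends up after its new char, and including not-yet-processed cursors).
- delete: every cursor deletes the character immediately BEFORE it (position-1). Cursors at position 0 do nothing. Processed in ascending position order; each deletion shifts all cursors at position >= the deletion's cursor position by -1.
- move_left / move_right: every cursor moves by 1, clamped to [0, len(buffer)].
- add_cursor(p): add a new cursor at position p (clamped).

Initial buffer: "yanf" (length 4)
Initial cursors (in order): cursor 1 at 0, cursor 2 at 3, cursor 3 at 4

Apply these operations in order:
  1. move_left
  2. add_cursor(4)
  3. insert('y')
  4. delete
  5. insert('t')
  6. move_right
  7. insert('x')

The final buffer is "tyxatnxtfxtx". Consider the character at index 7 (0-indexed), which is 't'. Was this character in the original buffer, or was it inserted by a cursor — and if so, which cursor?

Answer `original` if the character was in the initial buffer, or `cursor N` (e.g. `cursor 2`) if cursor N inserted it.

Answer: cursor 3

Derivation:
After op 1 (move_left): buffer="yanf" (len 4), cursors c1@0 c2@2 c3@3, authorship ....
After op 2 (add_cursor(4)): buffer="yanf" (len 4), cursors c1@0 c2@2 c3@3 c4@4, authorship ....
After op 3 (insert('y')): buffer="yyaynyfy" (len 8), cursors c1@1 c2@4 c3@6 c4@8, authorship 1..2.3.4
After op 4 (delete): buffer="yanf" (len 4), cursors c1@0 c2@2 c3@3 c4@4, authorship ....
After op 5 (insert('t')): buffer="tyatntft" (len 8), cursors c1@1 c2@4 c3@6 c4@8, authorship 1..2.3.4
After op 6 (move_right): buffer="tyatntft" (len 8), cursors c1@2 c2@5 c3@7 c4@8, authorship 1..2.3.4
After op 7 (insert('x')): buffer="tyxatnxtfxtx" (len 12), cursors c1@3 c2@7 c3@10 c4@12, authorship 1.1.2.23.344
Authorship (.=original, N=cursor N): 1 . 1 . 2 . 2 3 . 3 4 4
Index 7: author = 3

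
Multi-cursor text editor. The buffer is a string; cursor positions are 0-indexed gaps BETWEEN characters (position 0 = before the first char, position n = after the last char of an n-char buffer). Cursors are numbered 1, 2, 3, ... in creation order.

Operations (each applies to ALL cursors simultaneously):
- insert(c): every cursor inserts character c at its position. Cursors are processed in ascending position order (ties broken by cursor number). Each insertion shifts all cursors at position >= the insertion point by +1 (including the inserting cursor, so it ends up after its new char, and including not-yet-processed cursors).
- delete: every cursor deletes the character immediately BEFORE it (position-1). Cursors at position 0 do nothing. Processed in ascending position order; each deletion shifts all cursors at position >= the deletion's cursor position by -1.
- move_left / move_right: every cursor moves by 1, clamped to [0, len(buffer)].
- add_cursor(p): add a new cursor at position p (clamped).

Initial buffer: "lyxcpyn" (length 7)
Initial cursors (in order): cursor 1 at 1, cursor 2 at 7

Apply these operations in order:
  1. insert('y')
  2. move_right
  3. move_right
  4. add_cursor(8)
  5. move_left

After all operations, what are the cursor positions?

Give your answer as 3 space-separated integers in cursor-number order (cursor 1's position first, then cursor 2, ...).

After op 1 (insert('y')): buffer="lyyxcpyny" (len 9), cursors c1@2 c2@9, authorship .1......2
After op 2 (move_right): buffer="lyyxcpyny" (len 9), cursors c1@3 c2@9, authorship .1......2
After op 3 (move_right): buffer="lyyxcpyny" (len 9), cursors c1@4 c2@9, authorship .1......2
After op 4 (add_cursor(8)): buffer="lyyxcpyny" (len 9), cursors c1@4 c3@8 c2@9, authorship .1......2
After op 5 (move_left): buffer="lyyxcpyny" (len 9), cursors c1@3 c3@7 c2@8, authorship .1......2

Answer: 3 8 7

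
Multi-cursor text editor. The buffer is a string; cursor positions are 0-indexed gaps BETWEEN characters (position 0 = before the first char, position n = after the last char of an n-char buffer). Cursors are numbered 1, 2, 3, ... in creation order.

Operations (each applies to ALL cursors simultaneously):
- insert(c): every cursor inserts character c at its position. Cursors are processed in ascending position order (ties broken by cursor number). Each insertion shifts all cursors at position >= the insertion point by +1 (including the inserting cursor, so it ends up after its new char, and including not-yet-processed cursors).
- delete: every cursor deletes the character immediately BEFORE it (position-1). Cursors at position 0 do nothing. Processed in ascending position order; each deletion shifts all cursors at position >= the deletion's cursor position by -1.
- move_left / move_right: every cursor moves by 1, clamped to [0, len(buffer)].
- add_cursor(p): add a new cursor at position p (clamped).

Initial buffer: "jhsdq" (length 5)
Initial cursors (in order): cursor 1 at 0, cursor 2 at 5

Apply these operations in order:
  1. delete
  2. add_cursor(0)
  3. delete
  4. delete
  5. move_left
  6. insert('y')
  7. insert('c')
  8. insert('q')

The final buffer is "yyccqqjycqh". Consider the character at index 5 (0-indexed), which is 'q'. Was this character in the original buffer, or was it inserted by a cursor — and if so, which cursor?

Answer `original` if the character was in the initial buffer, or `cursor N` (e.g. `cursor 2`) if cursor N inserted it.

Answer: cursor 3

Derivation:
After op 1 (delete): buffer="jhsd" (len 4), cursors c1@0 c2@4, authorship ....
After op 2 (add_cursor(0)): buffer="jhsd" (len 4), cursors c1@0 c3@0 c2@4, authorship ....
After op 3 (delete): buffer="jhs" (len 3), cursors c1@0 c3@0 c2@3, authorship ...
After op 4 (delete): buffer="jh" (len 2), cursors c1@0 c3@0 c2@2, authorship ..
After op 5 (move_left): buffer="jh" (len 2), cursors c1@0 c3@0 c2@1, authorship ..
After op 6 (insert('y')): buffer="yyjyh" (len 5), cursors c1@2 c3@2 c2@4, authorship 13.2.
After op 7 (insert('c')): buffer="yyccjych" (len 8), cursors c1@4 c3@4 c2@7, authorship 1313.22.
After op 8 (insert('q')): buffer="yyccqqjycqh" (len 11), cursors c1@6 c3@6 c2@10, authorship 131313.222.
Authorship (.=original, N=cursor N): 1 3 1 3 1 3 . 2 2 2 .
Index 5: author = 3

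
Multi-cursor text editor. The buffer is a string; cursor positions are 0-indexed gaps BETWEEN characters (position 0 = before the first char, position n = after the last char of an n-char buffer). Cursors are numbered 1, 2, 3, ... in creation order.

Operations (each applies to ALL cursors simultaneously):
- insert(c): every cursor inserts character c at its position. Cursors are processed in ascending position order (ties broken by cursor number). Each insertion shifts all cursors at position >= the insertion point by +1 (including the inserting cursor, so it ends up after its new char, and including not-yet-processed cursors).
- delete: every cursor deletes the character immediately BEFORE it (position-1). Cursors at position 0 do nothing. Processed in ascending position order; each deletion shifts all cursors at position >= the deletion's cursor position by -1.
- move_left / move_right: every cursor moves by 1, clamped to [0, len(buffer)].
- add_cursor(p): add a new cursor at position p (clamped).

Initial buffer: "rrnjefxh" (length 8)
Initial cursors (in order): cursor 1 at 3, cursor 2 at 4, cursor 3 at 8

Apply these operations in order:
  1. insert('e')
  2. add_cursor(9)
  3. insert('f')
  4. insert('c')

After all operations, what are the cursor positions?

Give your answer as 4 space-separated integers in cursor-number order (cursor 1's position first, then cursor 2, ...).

After op 1 (insert('e')): buffer="rrnejeefxhe" (len 11), cursors c1@4 c2@6 c3@11, authorship ...1.2....3
After op 2 (add_cursor(9)): buffer="rrnejeefxhe" (len 11), cursors c1@4 c2@6 c4@9 c3@11, authorship ...1.2....3
After op 3 (insert('f')): buffer="rrnefjefefxfhef" (len 15), cursors c1@5 c2@8 c4@12 c3@15, authorship ...11.22...4.33
After op 4 (insert('c')): buffer="rrnefcjefcefxfchefc" (len 19), cursors c1@6 c2@10 c4@15 c3@19, authorship ...111.222...44.333

Answer: 6 10 19 15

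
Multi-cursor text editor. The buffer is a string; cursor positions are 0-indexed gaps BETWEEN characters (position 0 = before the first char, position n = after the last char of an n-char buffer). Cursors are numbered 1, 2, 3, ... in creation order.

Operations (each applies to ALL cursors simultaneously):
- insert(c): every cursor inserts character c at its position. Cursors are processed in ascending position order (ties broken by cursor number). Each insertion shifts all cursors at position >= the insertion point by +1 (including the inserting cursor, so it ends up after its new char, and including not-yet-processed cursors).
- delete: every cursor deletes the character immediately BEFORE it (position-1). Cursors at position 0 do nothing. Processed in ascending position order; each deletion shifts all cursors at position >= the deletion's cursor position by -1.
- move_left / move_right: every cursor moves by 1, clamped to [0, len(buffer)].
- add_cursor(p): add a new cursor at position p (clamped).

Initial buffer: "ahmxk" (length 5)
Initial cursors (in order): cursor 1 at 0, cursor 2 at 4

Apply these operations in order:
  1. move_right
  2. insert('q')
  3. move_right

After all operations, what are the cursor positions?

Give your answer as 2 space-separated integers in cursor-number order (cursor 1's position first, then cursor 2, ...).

Answer: 3 7

Derivation:
After op 1 (move_right): buffer="ahmxk" (len 5), cursors c1@1 c2@5, authorship .....
After op 2 (insert('q')): buffer="aqhmxkq" (len 7), cursors c1@2 c2@7, authorship .1....2
After op 3 (move_right): buffer="aqhmxkq" (len 7), cursors c1@3 c2@7, authorship .1....2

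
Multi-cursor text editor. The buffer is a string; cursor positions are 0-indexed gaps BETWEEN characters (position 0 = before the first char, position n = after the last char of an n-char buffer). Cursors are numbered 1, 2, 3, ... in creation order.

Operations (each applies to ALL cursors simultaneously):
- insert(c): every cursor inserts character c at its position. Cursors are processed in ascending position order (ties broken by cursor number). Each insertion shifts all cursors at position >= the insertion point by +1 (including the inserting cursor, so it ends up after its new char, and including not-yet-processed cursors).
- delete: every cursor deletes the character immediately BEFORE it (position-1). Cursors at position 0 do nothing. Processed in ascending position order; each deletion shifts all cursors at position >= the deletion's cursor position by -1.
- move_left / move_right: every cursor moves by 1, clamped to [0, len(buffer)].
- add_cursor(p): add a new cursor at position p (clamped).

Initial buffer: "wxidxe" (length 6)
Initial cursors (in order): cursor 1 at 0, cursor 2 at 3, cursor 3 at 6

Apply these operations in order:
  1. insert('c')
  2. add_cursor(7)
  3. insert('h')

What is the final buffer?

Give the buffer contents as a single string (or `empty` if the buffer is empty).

After op 1 (insert('c')): buffer="cwxicdxec" (len 9), cursors c1@1 c2@5 c3@9, authorship 1...2...3
After op 2 (add_cursor(7)): buffer="cwxicdxec" (len 9), cursors c1@1 c2@5 c4@7 c3@9, authorship 1...2...3
After op 3 (insert('h')): buffer="chwxichdxhech" (len 13), cursors c1@2 c2@7 c4@10 c3@13, authorship 11...22..4.33

Answer: chwxichdxhech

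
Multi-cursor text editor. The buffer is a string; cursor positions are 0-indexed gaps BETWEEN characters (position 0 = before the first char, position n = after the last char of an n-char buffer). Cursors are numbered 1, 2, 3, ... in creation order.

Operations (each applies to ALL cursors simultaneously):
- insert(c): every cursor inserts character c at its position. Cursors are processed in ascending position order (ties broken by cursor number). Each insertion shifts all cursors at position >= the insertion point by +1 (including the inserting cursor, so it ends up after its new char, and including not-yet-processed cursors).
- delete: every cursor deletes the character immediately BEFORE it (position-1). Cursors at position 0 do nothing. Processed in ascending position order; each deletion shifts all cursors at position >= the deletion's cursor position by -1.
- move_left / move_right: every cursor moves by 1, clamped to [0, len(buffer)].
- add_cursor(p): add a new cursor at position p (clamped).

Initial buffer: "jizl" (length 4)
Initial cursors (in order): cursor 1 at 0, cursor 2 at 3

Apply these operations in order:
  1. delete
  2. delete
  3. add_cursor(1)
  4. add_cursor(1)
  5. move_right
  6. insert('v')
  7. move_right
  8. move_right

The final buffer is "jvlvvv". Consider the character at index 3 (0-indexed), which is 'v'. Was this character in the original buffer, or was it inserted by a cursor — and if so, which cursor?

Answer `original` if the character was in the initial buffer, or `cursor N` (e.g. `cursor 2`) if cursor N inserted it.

Answer: cursor 2

Derivation:
After op 1 (delete): buffer="jil" (len 3), cursors c1@0 c2@2, authorship ...
After op 2 (delete): buffer="jl" (len 2), cursors c1@0 c2@1, authorship ..
After op 3 (add_cursor(1)): buffer="jl" (len 2), cursors c1@0 c2@1 c3@1, authorship ..
After op 4 (add_cursor(1)): buffer="jl" (len 2), cursors c1@0 c2@1 c3@1 c4@1, authorship ..
After op 5 (move_right): buffer="jl" (len 2), cursors c1@1 c2@2 c3@2 c4@2, authorship ..
After op 6 (insert('v')): buffer="jvlvvv" (len 6), cursors c1@2 c2@6 c3@6 c4@6, authorship .1.234
After op 7 (move_right): buffer="jvlvvv" (len 6), cursors c1@3 c2@6 c3@6 c4@6, authorship .1.234
After op 8 (move_right): buffer="jvlvvv" (len 6), cursors c1@4 c2@6 c3@6 c4@6, authorship .1.234
Authorship (.=original, N=cursor N): . 1 . 2 3 4
Index 3: author = 2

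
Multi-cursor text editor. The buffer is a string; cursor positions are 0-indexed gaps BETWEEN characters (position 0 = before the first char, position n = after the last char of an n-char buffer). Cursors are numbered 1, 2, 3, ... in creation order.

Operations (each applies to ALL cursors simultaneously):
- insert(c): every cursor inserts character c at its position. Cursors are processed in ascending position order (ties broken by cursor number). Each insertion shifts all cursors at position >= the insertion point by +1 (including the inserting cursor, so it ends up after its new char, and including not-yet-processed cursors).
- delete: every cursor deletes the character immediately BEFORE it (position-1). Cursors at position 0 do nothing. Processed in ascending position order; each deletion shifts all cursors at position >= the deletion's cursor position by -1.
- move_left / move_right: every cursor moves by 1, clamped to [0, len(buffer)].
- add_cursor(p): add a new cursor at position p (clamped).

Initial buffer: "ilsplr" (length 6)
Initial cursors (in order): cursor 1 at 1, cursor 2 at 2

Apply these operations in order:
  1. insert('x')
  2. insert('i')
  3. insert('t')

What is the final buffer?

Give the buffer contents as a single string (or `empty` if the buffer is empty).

After op 1 (insert('x')): buffer="ixlxsplr" (len 8), cursors c1@2 c2@4, authorship .1.2....
After op 2 (insert('i')): buffer="ixilxisplr" (len 10), cursors c1@3 c2@6, authorship .11.22....
After op 3 (insert('t')): buffer="ixitlxitsplr" (len 12), cursors c1@4 c2@8, authorship .111.222....

Answer: ixitlxitsplr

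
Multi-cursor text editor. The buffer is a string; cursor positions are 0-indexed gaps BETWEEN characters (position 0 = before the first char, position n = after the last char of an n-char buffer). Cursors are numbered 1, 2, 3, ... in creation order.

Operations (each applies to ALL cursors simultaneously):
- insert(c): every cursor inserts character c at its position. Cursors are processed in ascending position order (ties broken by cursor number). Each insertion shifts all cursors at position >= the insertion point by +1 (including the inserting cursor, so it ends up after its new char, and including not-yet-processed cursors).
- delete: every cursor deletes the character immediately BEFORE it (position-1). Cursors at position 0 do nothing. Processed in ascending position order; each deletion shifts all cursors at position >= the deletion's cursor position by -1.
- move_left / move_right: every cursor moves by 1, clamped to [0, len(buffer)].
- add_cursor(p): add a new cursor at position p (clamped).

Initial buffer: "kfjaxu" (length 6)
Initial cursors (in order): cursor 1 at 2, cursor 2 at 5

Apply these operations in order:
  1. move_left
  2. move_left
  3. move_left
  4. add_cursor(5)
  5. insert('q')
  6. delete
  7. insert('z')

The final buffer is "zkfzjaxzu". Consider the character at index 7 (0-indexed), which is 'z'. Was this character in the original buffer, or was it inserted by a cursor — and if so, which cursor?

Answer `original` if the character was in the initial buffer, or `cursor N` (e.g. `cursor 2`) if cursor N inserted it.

After op 1 (move_left): buffer="kfjaxu" (len 6), cursors c1@1 c2@4, authorship ......
After op 2 (move_left): buffer="kfjaxu" (len 6), cursors c1@0 c2@3, authorship ......
After op 3 (move_left): buffer="kfjaxu" (len 6), cursors c1@0 c2@2, authorship ......
After op 4 (add_cursor(5)): buffer="kfjaxu" (len 6), cursors c1@0 c2@2 c3@5, authorship ......
After op 5 (insert('q')): buffer="qkfqjaxqu" (len 9), cursors c1@1 c2@4 c3@8, authorship 1..2...3.
After op 6 (delete): buffer="kfjaxu" (len 6), cursors c1@0 c2@2 c3@5, authorship ......
After op 7 (insert('z')): buffer="zkfzjaxzu" (len 9), cursors c1@1 c2@4 c3@8, authorship 1..2...3.
Authorship (.=original, N=cursor N): 1 . . 2 . . . 3 .
Index 7: author = 3

Answer: cursor 3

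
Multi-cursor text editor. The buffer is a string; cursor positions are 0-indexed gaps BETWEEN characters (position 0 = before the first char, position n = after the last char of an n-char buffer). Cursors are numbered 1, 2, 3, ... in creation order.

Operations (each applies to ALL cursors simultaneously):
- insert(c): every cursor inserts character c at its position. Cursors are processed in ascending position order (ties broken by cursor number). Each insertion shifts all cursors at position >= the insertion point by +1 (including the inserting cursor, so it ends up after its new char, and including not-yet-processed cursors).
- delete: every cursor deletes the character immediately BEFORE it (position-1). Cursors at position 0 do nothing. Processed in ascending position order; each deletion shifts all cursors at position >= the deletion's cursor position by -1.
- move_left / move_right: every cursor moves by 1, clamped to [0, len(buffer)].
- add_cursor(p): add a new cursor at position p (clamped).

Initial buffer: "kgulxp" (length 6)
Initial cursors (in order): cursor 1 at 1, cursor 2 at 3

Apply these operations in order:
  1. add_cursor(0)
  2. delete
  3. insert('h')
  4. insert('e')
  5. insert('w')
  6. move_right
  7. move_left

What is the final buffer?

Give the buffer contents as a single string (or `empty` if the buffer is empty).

After op 1 (add_cursor(0)): buffer="kgulxp" (len 6), cursors c3@0 c1@1 c2@3, authorship ......
After op 2 (delete): buffer="glxp" (len 4), cursors c1@0 c3@0 c2@1, authorship ....
After op 3 (insert('h')): buffer="hhghlxp" (len 7), cursors c1@2 c3@2 c2@4, authorship 13.2...
After op 4 (insert('e')): buffer="hheeghelxp" (len 10), cursors c1@4 c3@4 c2@7, authorship 1313.22...
After op 5 (insert('w')): buffer="hheewwghewlxp" (len 13), cursors c1@6 c3@6 c2@10, authorship 131313.222...
After op 6 (move_right): buffer="hheewwghewlxp" (len 13), cursors c1@7 c3@7 c2@11, authorship 131313.222...
After op 7 (move_left): buffer="hheewwghewlxp" (len 13), cursors c1@6 c3@6 c2@10, authorship 131313.222...

Answer: hheewwghewlxp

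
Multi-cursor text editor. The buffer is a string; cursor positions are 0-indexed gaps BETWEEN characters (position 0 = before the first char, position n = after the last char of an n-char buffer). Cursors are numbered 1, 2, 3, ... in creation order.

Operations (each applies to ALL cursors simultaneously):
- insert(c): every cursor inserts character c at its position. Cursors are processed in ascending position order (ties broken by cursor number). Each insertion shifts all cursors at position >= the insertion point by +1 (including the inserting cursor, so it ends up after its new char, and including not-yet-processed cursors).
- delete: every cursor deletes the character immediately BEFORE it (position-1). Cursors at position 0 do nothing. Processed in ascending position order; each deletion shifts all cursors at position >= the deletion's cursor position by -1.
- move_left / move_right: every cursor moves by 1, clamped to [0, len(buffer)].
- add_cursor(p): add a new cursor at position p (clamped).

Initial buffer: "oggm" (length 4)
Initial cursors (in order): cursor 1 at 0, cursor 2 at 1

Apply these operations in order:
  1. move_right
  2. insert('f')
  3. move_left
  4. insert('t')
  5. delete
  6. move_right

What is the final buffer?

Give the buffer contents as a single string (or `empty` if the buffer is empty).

After op 1 (move_right): buffer="oggm" (len 4), cursors c1@1 c2@2, authorship ....
After op 2 (insert('f')): buffer="ofgfgm" (len 6), cursors c1@2 c2@4, authorship .1.2..
After op 3 (move_left): buffer="ofgfgm" (len 6), cursors c1@1 c2@3, authorship .1.2..
After op 4 (insert('t')): buffer="otfgtfgm" (len 8), cursors c1@2 c2@5, authorship .11.22..
After op 5 (delete): buffer="ofgfgm" (len 6), cursors c1@1 c2@3, authorship .1.2..
After op 6 (move_right): buffer="ofgfgm" (len 6), cursors c1@2 c2@4, authorship .1.2..

Answer: ofgfgm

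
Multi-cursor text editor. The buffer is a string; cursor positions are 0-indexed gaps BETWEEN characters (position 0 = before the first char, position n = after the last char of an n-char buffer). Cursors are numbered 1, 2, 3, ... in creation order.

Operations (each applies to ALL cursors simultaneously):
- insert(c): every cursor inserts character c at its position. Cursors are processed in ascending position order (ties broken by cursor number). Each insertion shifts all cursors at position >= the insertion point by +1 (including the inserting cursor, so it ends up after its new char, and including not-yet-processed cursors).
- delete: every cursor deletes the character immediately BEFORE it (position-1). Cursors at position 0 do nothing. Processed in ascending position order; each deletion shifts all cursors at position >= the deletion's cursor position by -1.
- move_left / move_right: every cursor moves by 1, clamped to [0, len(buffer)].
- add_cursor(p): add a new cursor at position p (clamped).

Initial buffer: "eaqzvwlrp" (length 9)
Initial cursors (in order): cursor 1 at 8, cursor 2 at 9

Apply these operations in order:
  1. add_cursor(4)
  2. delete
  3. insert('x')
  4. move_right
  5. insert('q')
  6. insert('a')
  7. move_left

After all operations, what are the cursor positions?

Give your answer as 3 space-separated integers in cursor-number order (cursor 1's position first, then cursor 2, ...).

After op 1 (add_cursor(4)): buffer="eaqzvwlrp" (len 9), cursors c3@4 c1@8 c2@9, authorship .........
After op 2 (delete): buffer="eaqvwl" (len 6), cursors c3@3 c1@6 c2@6, authorship ......
After op 3 (insert('x')): buffer="eaqxvwlxx" (len 9), cursors c3@4 c1@9 c2@9, authorship ...3...12
After op 4 (move_right): buffer="eaqxvwlxx" (len 9), cursors c3@5 c1@9 c2@9, authorship ...3...12
After op 5 (insert('q')): buffer="eaqxvqwlxxqq" (len 12), cursors c3@6 c1@12 c2@12, authorship ...3.3..1212
After op 6 (insert('a')): buffer="eaqxvqawlxxqqaa" (len 15), cursors c3@7 c1@15 c2@15, authorship ...3.33..121212
After op 7 (move_left): buffer="eaqxvqawlxxqqaa" (len 15), cursors c3@6 c1@14 c2@14, authorship ...3.33..121212

Answer: 14 14 6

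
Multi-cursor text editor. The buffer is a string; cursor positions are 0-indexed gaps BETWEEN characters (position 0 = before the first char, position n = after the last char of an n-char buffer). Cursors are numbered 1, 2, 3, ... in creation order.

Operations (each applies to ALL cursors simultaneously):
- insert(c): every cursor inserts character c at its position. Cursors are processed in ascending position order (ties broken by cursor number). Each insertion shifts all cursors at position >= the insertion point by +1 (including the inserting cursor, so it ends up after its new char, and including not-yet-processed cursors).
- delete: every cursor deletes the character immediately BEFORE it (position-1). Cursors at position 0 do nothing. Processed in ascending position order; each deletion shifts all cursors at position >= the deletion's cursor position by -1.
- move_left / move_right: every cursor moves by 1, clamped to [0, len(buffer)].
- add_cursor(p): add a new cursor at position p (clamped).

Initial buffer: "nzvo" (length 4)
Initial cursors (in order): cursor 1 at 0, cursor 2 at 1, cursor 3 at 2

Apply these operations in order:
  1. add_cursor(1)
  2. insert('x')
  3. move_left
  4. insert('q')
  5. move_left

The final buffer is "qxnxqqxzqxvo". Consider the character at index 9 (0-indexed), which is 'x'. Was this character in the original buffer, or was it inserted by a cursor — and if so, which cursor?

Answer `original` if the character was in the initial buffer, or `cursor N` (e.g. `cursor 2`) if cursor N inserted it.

After op 1 (add_cursor(1)): buffer="nzvo" (len 4), cursors c1@0 c2@1 c4@1 c3@2, authorship ....
After op 2 (insert('x')): buffer="xnxxzxvo" (len 8), cursors c1@1 c2@4 c4@4 c3@6, authorship 1.24.3..
After op 3 (move_left): buffer="xnxxzxvo" (len 8), cursors c1@0 c2@3 c4@3 c3@5, authorship 1.24.3..
After op 4 (insert('q')): buffer="qxnxqqxzqxvo" (len 12), cursors c1@1 c2@6 c4@6 c3@9, authorship 11.2244.33..
After op 5 (move_left): buffer="qxnxqqxzqxvo" (len 12), cursors c1@0 c2@5 c4@5 c3@8, authorship 11.2244.33..
Authorship (.=original, N=cursor N): 1 1 . 2 2 4 4 . 3 3 . .
Index 9: author = 3

Answer: cursor 3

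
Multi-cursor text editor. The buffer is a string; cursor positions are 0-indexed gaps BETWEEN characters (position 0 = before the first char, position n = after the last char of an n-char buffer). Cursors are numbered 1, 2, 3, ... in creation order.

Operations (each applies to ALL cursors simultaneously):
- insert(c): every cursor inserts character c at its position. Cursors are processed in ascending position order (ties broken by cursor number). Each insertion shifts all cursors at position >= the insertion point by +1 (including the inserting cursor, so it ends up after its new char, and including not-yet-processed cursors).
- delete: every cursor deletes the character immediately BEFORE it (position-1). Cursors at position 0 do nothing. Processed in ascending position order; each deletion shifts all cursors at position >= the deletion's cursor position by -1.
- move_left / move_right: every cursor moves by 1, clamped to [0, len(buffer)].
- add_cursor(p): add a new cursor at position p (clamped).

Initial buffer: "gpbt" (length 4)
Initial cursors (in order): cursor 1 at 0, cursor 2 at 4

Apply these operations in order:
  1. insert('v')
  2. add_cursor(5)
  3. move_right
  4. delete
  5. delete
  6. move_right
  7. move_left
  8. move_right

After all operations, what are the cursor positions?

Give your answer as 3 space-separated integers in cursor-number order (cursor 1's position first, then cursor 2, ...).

After op 1 (insert('v')): buffer="vgpbtv" (len 6), cursors c1@1 c2@6, authorship 1....2
After op 2 (add_cursor(5)): buffer="vgpbtv" (len 6), cursors c1@1 c3@5 c2@6, authorship 1....2
After op 3 (move_right): buffer="vgpbtv" (len 6), cursors c1@2 c2@6 c3@6, authorship 1....2
After op 4 (delete): buffer="vpb" (len 3), cursors c1@1 c2@3 c3@3, authorship 1..
After op 5 (delete): buffer="" (len 0), cursors c1@0 c2@0 c3@0, authorship 
After op 6 (move_right): buffer="" (len 0), cursors c1@0 c2@0 c3@0, authorship 
After op 7 (move_left): buffer="" (len 0), cursors c1@0 c2@0 c3@0, authorship 
After op 8 (move_right): buffer="" (len 0), cursors c1@0 c2@0 c3@0, authorship 

Answer: 0 0 0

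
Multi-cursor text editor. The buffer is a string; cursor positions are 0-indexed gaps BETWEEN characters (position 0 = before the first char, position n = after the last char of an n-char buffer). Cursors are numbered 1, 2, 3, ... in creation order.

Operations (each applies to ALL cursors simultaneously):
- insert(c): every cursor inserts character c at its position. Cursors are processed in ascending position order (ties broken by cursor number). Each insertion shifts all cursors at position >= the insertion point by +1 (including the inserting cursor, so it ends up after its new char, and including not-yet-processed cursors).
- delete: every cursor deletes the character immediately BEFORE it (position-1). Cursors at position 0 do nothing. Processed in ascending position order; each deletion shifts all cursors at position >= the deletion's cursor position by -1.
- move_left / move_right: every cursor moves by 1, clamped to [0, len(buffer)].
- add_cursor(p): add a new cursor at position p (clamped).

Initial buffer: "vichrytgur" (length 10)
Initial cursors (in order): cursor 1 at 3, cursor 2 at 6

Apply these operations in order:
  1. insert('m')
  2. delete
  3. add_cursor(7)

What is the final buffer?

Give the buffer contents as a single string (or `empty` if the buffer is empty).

Answer: vichrytgur

Derivation:
After op 1 (insert('m')): buffer="vicmhrymtgur" (len 12), cursors c1@4 c2@8, authorship ...1...2....
After op 2 (delete): buffer="vichrytgur" (len 10), cursors c1@3 c2@6, authorship ..........
After op 3 (add_cursor(7)): buffer="vichrytgur" (len 10), cursors c1@3 c2@6 c3@7, authorship ..........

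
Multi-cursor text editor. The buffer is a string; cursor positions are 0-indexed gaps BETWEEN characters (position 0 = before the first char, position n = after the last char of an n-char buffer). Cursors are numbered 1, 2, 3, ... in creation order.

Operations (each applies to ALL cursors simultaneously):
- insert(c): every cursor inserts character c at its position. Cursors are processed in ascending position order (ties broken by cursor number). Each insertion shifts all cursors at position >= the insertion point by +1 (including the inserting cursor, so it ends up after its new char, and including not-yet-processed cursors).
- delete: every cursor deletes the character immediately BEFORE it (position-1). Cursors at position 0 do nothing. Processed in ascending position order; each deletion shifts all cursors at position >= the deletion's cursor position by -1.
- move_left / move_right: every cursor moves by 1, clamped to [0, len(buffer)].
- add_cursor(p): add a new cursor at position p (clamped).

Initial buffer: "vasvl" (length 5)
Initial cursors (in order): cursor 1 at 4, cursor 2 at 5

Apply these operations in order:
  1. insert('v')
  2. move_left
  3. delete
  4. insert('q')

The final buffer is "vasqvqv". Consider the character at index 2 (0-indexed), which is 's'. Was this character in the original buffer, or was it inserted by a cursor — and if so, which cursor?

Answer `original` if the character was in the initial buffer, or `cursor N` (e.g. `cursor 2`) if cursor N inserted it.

Answer: original

Derivation:
After op 1 (insert('v')): buffer="vasvvlv" (len 7), cursors c1@5 c2@7, authorship ....1.2
After op 2 (move_left): buffer="vasvvlv" (len 7), cursors c1@4 c2@6, authorship ....1.2
After op 3 (delete): buffer="vasvv" (len 5), cursors c1@3 c2@4, authorship ...12
After op 4 (insert('q')): buffer="vasqvqv" (len 7), cursors c1@4 c2@6, authorship ...1122
Authorship (.=original, N=cursor N): . . . 1 1 2 2
Index 2: author = original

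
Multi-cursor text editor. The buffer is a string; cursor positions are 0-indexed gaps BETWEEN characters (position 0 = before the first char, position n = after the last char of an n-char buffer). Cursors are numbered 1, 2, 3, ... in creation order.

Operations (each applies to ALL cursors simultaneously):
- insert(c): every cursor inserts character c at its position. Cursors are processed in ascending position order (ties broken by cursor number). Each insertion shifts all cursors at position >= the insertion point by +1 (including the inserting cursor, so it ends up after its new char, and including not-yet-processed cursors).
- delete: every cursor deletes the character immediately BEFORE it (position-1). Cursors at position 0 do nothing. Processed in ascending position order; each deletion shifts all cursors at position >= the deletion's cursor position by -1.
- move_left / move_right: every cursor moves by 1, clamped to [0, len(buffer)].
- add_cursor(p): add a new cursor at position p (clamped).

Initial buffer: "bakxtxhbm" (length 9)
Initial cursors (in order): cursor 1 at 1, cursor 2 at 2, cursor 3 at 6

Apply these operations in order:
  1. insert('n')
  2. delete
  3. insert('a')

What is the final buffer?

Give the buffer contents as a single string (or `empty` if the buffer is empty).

Answer: baaakxtxahbm

Derivation:
After op 1 (insert('n')): buffer="bnankxtxnhbm" (len 12), cursors c1@2 c2@4 c3@9, authorship .1.2....3...
After op 2 (delete): buffer="bakxtxhbm" (len 9), cursors c1@1 c2@2 c3@6, authorship .........
After op 3 (insert('a')): buffer="baaakxtxahbm" (len 12), cursors c1@2 c2@4 c3@9, authorship .1.2....3...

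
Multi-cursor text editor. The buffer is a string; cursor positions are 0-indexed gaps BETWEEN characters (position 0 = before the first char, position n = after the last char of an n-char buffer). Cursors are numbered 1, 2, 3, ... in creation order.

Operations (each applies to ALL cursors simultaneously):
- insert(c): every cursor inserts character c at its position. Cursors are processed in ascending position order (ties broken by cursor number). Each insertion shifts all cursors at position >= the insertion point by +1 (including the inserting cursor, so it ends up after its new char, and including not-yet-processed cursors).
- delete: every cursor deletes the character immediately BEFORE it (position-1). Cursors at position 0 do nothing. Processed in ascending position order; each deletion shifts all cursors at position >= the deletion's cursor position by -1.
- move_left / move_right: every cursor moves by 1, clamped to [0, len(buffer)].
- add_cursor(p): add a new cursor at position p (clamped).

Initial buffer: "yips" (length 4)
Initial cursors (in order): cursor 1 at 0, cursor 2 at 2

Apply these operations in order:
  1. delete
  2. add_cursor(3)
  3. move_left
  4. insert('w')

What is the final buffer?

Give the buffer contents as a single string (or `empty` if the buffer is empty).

After op 1 (delete): buffer="yps" (len 3), cursors c1@0 c2@1, authorship ...
After op 2 (add_cursor(3)): buffer="yps" (len 3), cursors c1@0 c2@1 c3@3, authorship ...
After op 3 (move_left): buffer="yps" (len 3), cursors c1@0 c2@0 c3@2, authorship ...
After op 4 (insert('w')): buffer="wwypws" (len 6), cursors c1@2 c2@2 c3@5, authorship 12..3.

Answer: wwypws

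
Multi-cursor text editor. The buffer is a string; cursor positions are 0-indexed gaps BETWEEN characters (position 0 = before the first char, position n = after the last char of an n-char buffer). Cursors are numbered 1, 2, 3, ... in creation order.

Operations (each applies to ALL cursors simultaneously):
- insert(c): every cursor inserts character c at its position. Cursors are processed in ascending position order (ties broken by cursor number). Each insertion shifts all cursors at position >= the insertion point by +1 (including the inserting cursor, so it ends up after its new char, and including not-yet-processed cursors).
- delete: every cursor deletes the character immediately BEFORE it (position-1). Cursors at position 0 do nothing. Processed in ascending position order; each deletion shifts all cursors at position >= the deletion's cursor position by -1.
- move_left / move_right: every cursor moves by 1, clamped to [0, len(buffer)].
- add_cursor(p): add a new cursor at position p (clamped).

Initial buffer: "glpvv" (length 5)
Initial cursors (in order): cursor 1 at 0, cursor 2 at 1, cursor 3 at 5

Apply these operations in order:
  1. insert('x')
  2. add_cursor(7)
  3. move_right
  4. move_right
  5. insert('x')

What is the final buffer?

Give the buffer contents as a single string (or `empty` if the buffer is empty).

After op 1 (insert('x')): buffer="xgxlpvvx" (len 8), cursors c1@1 c2@3 c3@8, authorship 1.2....3
After op 2 (add_cursor(7)): buffer="xgxlpvvx" (len 8), cursors c1@1 c2@3 c4@7 c3@8, authorship 1.2....3
After op 3 (move_right): buffer="xgxlpvvx" (len 8), cursors c1@2 c2@4 c3@8 c4@8, authorship 1.2....3
After op 4 (move_right): buffer="xgxlpvvx" (len 8), cursors c1@3 c2@5 c3@8 c4@8, authorship 1.2....3
After op 5 (insert('x')): buffer="xgxxlpxvvxxx" (len 12), cursors c1@4 c2@7 c3@12 c4@12, authorship 1.21..2..334

Answer: xgxxlpxvvxxx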